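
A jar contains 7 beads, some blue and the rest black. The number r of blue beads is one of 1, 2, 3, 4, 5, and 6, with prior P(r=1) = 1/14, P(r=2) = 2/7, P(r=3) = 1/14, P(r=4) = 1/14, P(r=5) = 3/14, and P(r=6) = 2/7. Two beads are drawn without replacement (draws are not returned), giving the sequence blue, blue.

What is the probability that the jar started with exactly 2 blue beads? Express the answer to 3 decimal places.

For each hypothesis, P(data | H) works out to: P(data | r = 1) = (1/7)(0/6) = 0; P(data | r = 2) = (2/7)(1/6) = 1/21; P(data | r = 3) = (3/7)(2/6) = 1/7; P(data | r = 4) = (4/7)(3/6) = 2/7; P(data | r = 5) = (5/7)(4/6) = 10/21; P(data | r = 6) = (6/7)(5/6) = 5/7.
The prior-weighted likelihoods are 1/14 · 0 = 0, 2/7 · 1/21 = 2/147, 1/14 · 1/7 = 1/98, 1/14 · 2/7 = 1/49, 3/14 · 10/21 = 5/49, 2/7 · 5/7 = 10/49; summing to 103/294.
So P(r = 2 | data) = (2/147) / (103/294) = 4/103.

0.039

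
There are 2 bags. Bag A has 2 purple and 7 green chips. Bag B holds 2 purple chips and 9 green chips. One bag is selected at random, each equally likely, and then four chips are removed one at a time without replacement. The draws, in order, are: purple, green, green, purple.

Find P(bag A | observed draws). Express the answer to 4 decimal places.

0.6044

Under each hypothesis, the probability of the observed sequence is: P(data | bag A) = (2/9)(7/8)(6/7)(1/6) = 0.027778; P(data | bag B) = (2/11)(9/10)(8/9)(1/8) = 0.018182.
Multiplying each by its prior: 1/2 · 0.027778 = 0.013889, 1/2 · 0.018182 = 0.0090909; summing to 0.02298.
So P(bag A | data) = (0.013889) / (0.02298) = 0.6044.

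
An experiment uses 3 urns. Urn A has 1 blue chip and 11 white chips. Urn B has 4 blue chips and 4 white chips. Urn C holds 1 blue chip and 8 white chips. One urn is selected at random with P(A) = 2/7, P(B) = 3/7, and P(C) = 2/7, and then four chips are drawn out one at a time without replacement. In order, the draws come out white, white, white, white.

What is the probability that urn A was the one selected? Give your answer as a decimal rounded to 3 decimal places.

0.536

Compute the likelihood of the observed sequence for each case: P(data | urn A) = (11/12)(10/11)(9/10)(8/9) = 0.66667; P(data | urn B) = (4/8)(3/7)(2/6)(1/5) = 0.014286; P(data | urn C) = (8/9)(7/8)(6/7)(5/6) = 0.55556.
Multiplying each by its prior: 2/7 · 0.66667 = 0.19048, 3/7 · 0.014286 = 0.0061224, 2/7 · 0.55556 = 0.15873; summing to 0.35533.
So P(urn A | data) = (0.19048) / (0.35533) = 0.53606.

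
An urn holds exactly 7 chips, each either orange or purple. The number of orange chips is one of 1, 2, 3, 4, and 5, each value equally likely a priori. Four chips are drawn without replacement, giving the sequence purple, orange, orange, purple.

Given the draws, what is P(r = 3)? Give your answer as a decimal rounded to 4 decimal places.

0.3214

For each hypothesis, P(data | H) works out to: P(data | r = 1) = (6/7)(1/6)(0/5) = 0; P(data | r = 2) = (5/7)(2/6)(1/5)(4/4) = 1/21; P(data | r = 3) = (4/7)(3/6)(2/5)(3/4) = 3/35; P(data | r = 4) = (3/7)(4/6)(3/5)(2/4) = 3/35; P(data | r = 5) = (2/7)(5/6)(4/5)(1/4) = 1/21.
The prior-weighted likelihoods are 1/5 · 0 = 0, 1/5 · 1/21 = 1/105, 1/5 · 3/35 = 3/175, 1/5 · 3/35 = 3/175, 1/5 · 1/21 = 1/105; with total 4/75.
Hence P(r = 3 | data) = (3/175) / (4/75) = 9/28.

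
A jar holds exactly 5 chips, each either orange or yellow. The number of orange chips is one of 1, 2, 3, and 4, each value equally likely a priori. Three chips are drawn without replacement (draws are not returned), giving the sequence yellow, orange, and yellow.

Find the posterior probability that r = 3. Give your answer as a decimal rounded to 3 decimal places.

The likelihood of the observed sequence under each hypothesis: P(data | r = 1) = (4/5)(1/4)(3/3) = 1/5; P(data | r = 2) = (3/5)(2/4)(2/3) = 1/5; P(data | r = 3) = (2/5)(3/4)(1/3) = 1/10; P(data | r = 4) = (1/5)(4/4)(0/3) = 0.
Weighting by the prior gives 1/4 · 1/5 = 1/20, 1/4 · 1/5 = 1/20, 1/4 · 1/10 = 1/40, 1/4 · 0 = 0; summing to 1/8.
Therefore the posterior P(r = 3 | data) = (1/40) / (1/8) = 1/5.

0.200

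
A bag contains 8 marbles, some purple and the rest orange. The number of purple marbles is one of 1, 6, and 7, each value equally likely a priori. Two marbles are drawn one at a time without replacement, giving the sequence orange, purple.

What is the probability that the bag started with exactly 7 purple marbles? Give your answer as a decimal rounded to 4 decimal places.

The likelihood of the observed sequence under each hypothesis: P(data | r = 1) = (7/8)(1/7) = 1/8; P(data | r = 6) = (2/8)(6/7) = 3/14; P(data | r = 7) = (1/8)(7/7) = 1/8.
The prior-weighted likelihoods are 1/3 · 1/8 = 1/24, 1/3 · 3/14 = 1/14, 1/3 · 1/8 = 1/24; these sum to 13/84.
Therefore the posterior P(r = 7 | data) = (1/24) / (13/84) = 7/26.

0.2692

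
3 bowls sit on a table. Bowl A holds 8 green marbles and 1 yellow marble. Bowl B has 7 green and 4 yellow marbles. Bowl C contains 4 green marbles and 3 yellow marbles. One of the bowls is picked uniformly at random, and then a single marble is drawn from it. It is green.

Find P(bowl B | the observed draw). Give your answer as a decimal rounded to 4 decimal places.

The likelihood of this draw under each hypothesis: P(data | bowl A) = (8/9) = 0.88889; P(data | bowl B) = (7/11) = 0.63636; P(data | bowl C) = (4/7) = 0.57143.
Multiplying each by its prior: 1/3 · 0.88889 = 0.2963, 1/3 · 0.63636 = 0.21212, 1/3 · 0.57143 = 0.19048; these sum to 0.69889.
Hence P(bowl B | data) = (0.21212) / (0.69889) = 0.30351.

0.3035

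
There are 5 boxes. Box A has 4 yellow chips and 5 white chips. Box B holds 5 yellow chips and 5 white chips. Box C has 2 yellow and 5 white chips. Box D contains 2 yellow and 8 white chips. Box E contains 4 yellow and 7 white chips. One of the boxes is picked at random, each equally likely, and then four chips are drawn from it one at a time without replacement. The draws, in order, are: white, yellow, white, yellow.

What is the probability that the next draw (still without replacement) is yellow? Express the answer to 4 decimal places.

Compute the likelihood of the observed sequence for each case: P(data | box A) = (5/9)(4/8)(4/7)(3/6) = 5/63; P(data | box B) = (5/10)(5/9)(4/8)(4/7) = 5/63; P(data | box C) = (5/7)(2/6)(4/5)(1/4) = 1/21; P(data | box D) = (8/10)(2/9)(7/8)(1/7) = 1/45; P(data | box E) = (7/11)(4/10)(6/9)(3/8) = 7/110.
Multiplying each by its prior: 1/5 · 5/63 = 1/63, 1/5 · 5/63 = 1/63, 1/5 · 1/21 = 1/105, 1/5 · 1/45 = 1/225, 1/5 · 7/110 = 7/550; summing to 9/154.
The posterior is then P(box A | data) = 0.2716, P(box B | data) = 0.2716, P(box C | data) = 0.16296, P(box D | data) = 0.076049, P(box E | data) = 0.21778.
The predictive probability is P(yellow next | data) = (2/5)(0.2716) + (1/2)(0.2716) + (0)(0.16296) + (0)(0.076049) + (2/7)(0.21778) = 0.30667.

0.3067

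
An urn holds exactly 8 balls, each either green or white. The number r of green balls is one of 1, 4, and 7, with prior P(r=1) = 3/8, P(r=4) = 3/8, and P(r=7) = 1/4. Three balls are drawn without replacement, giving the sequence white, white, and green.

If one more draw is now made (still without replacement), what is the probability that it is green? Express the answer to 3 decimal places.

The likelihood of the observed sequence under each hypothesis: P(data | r = 1) = (7/8)(6/7)(1/6) = 1/8; P(data | r = 4) = (4/8)(3/7)(4/6) = 1/7; P(data | r = 7) = (1/8)(0/7) = 0.
Weighting by the prior gives 3/8 · 1/8 = 3/64, 3/8 · 1/7 = 3/56, 1/4 · 0 = 0; with total 45/448.
Dividing through by the total gives posterior P(r = 1 | data) = 7/15, P(r = 4 | data) = 8/15, P(r = 7 | data) = 0.
The predictive probability is P(green next | data) = (0)(7/15) + (3/5)(8/15) = 8/25.

0.320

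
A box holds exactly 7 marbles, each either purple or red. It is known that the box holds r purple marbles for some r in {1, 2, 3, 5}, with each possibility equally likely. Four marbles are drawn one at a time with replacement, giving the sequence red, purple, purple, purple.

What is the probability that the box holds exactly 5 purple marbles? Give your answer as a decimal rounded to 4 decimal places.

Compute the likelihood of the observed sequence for each case: P(data | r = 1) = (6/7)(1/7)(1/7)(1/7) = 0.002499; P(data | r = 2) = (5/7)(2/7)(2/7)(2/7) = 0.01666; P(data | r = 3) = (4/7)(3/7)(3/7)(3/7) = 0.044981; P(data | r = 5) = (2/7)(5/7)(5/7)(5/7) = 0.10412.
Weighting by the prior gives 1/4 · 0.002499 = 0.00062474, 1/4 · 0.01666 = 0.0041649, 1/4 · 0.044981 = 0.011245, 1/4 · 0.10412 = 0.026031; these sum to 0.042066.
Hence P(r = 5 | data) = (0.026031) / (0.042066) = 0.61881.

0.6188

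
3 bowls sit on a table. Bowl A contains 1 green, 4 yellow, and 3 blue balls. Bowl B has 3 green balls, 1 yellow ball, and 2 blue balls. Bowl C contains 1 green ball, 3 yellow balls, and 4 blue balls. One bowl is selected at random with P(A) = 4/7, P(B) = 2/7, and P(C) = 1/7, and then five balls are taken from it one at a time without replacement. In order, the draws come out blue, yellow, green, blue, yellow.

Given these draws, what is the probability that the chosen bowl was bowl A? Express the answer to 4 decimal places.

0.8000

The likelihood of the observed sequence under each hypothesis: P(data | bowl A) = (3/8)(4/7)(1/6)(2/5)(3/4) = 0.010714; P(data | bowl B) = (2/6)(1/5)(3/4)(1/3)(0/2) = 0; P(data | bowl C) = (4/8)(3/7)(1/6)(3/5)(2/4) = 0.010714.
Multiplying each by its prior: 4/7 · 0.010714 = 0.0061224, 2/7 · 0 = 0, 1/7 · 0.010714 = 0.0015306; these sum to 0.0076531.
Therefore the posterior P(bowl A | data) = (0.0061224) / (0.0076531) = 0.8.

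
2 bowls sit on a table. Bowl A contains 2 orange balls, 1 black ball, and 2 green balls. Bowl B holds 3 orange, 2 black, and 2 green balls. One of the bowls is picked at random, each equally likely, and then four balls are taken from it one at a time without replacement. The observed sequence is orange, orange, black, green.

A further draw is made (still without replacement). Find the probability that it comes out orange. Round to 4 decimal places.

Compute the likelihood of the observed sequence for each case: P(data | bowl A) = (2/5)(1/4)(1/3)(2/2) = 1/30; P(data | bowl B) = (3/7)(2/6)(2/5)(2/4) = 1/35.
Multiplying each by its prior: 1/2 · 1/30 = 1/60, 1/2 · 1/35 = 1/70; summing to 13/420.
The posterior is then P(bowl A | data) = 7/13, P(bowl B | data) = 6/13.
Averaging over the posterior, P(orange next | data) = (0)(7/13) + (1/3)(6/13) = 2/13.

0.1538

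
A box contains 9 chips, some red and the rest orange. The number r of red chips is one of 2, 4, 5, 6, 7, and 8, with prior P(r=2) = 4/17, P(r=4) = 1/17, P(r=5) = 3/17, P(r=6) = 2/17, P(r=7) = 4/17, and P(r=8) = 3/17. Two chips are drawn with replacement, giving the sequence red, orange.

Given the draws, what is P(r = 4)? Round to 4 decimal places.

0.0794

Compute the likelihood of the observed sequence for each case: P(data | r = 2) = (2/9)(7/9) = 0.17284; P(data | r = 4) = (4/9)(5/9) = 0.24691; P(data | r = 5) = (5/9)(4/9) = 0.24691; P(data | r = 6) = (6/9)(3/9) = 0.22222; P(data | r = 7) = (7/9)(2/9) = 0.17284; P(data | r = 8) = (8/9)(1/9) = 0.098765.
Weighting by the prior gives 4/17 · 0.17284 = 0.040668, 1/17 · 0.24691 = 0.014524, 3/17 · 0.24691 = 0.043573, 2/17 · 0.22222 = 0.026144, 4/17 · 0.17284 = 0.040668, 3/17 · 0.098765 = 0.017429; these sum to 0.18301.
So P(r = 4 | data) = (0.014524) / (0.18301) = 0.079365.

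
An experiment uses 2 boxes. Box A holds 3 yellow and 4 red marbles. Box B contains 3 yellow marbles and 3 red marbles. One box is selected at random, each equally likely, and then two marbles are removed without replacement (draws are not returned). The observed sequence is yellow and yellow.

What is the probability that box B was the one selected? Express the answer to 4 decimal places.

The likelihood of the observed sequence under each hypothesis: P(data | box A) = (3/7)(2/6) = 1/7; P(data | box B) = (3/6)(2/5) = 1/5.
The prior-weighted likelihoods are 1/2 · 1/7 = 1/14, 1/2 · 1/5 = 1/10; summing to 6/35.
So P(box B | data) = (1/10) / (6/35) = 7/12.

0.5833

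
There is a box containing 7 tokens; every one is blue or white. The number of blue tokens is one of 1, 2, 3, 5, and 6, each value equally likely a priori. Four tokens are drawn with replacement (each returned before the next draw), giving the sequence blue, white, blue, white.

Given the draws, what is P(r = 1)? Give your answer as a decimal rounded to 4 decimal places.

0.0865

Under each hypothesis, the probability of the observed sequence is: P(data | r = 1) = (1/7)(6/7)(1/7)(6/7) = 0.014994; P(data | r = 2) = (2/7)(5/7)(2/7)(5/7) = 0.041649; P(data | r = 3) = (3/7)(4/7)(3/7)(4/7) = 0.059975; P(data | r = 5) = (5/7)(2/7)(5/7)(2/7) = 0.041649; P(data | r = 6) = (6/7)(1/7)(6/7)(1/7) = 0.014994.
Multiplying each by its prior: 1/5 · 0.014994 = 0.0029988, 1/5 · 0.041649 = 0.0083299, 1/5 · 0.059975 = 0.011995, 1/5 · 0.041649 = 0.0083299, 1/5 · 0.014994 = 0.0029988; with total 0.034652.
Therefore the posterior P(r = 1 | data) = (0.0029988) / (0.034652) = 0.086538.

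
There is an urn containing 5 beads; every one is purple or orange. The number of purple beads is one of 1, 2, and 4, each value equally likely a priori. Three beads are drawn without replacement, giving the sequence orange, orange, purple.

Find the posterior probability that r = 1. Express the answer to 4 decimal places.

Compute the likelihood of the observed sequence for each case: P(data | r = 1) = (4/5)(3/4)(1/3) = 1/5; P(data | r = 2) = (3/5)(2/4)(2/3) = 1/5; P(data | r = 4) = (1/5)(0/4) = 0.
Weighting by the prior gives 1/3 · 1/5 = 1/15, 1/3 · 1/5 = 1/15, 1/3 · 0 = 0; these sum to 2/15.
By Bayes' rule, P(r = 1 | data) = (1/15) / (2/15) = 1/2.

0.5000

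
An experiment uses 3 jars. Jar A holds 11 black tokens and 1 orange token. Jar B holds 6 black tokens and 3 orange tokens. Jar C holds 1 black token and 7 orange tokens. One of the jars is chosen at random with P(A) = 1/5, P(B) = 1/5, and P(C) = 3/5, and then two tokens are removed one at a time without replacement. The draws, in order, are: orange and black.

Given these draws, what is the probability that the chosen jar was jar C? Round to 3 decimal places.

0.529

Under each hypothesis, the probability of the observed sequence is: P(data | jar A) = (1/12)(11/11) = 1/12; P(data | jar B) = (3/9)(6/8) = 1/4; P(data | jar C) = (7/8)(1/7) = 1/8.
Weighting by the prior gives 1/5 · 1/12 = 1/60, 1/5 · 1/4 = 1/20, 3/5 · 1/8 = 3/40; summing to 17/120.
Hence P(jar C | data) = (3/40) / (17/120) = 9/17.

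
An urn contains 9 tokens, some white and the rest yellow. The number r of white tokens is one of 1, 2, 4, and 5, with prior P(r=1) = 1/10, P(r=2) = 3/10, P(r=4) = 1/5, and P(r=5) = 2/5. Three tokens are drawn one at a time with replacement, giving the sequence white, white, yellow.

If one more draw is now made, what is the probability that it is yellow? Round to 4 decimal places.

The likelihood of the observed sequence under each hypothesis: P(data | r = 1) = (1/9)(1/9)(8/9) = 0.010974; P(data | r = 2) = (2/9)(2/9)(7/9) = 0.038409; P(data | r = 4) = (4/9)(4/9)(5/9) = 0.10974; P(data | r = 5) = (5/9)(5/9)(4/9) = 0.13717.
Weighting by the prior gives 1/10 · 0.010974 = 0.0010974, 3/10 · 0.038409 = 0.011523, 1/5 · 0.10974 = 0.021948, 2/5 · 0.13717 = 0.05487; summing to 0.089438.
Dividing through by the total gives posterior P(r = 1 | data) = 0.01227, P(r = 2 | data) = 0.12883, P(r = 4 | data) = 0.2454, P(r = 5 | data) = 0.6135.
The predictive probability is P(yellow next | data) = (8/9)(0.01227) + (7/9)(0.12883) + (5/9)(0.2454) + (4/9)(0.6135) = 0.52011.

0.5201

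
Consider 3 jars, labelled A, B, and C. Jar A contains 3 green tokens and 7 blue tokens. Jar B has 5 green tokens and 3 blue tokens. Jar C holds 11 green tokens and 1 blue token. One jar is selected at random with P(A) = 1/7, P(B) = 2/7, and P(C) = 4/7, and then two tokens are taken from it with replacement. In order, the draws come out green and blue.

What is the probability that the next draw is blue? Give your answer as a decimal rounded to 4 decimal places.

0.3538

Compute the likelihood of the observed sequence for each case: P(data | jar A) = (3/10)(7/10) = 0.21; P(data | jar B) = (5/8)(3/8) = 0.23438; P(data | jar C) = (11/12)(1/12) = 0.076389.
Multiplying each by its prior: 1/7 · 0.21 = 0.03, 2/7 · 0.23438 = 0.066964, 4/7 · 0.076389 = 0.043651; summing to 0.14062.
Normalising, the posterior is P(jar A | data) = 0.21335, P(jar B | data) = 0.47622, P(jar C | data) = 0.31043.
The predictive probability is P(blue next | data) = (7/10)(0.21335) + (3/8)(0.47622) + (1/12)(0.31043) = 0.3538.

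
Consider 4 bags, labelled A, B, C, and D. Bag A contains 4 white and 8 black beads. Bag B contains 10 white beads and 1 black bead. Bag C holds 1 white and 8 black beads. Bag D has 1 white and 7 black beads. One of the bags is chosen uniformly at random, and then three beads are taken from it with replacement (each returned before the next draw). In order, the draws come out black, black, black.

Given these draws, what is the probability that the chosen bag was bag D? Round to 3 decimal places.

For each hypothesis, P(data | H) works out to: P(data | bag A) = (8/12)(8/12)(8/12) = 0.2963; P(data | bag B) = (1/11)(1/11)(1/11) = 0.00075131; P(data | bag C) = (8/9)(8/9)(8/9) = 0.70233; P(data | bag D) = (7/8)(7/8)(7/8) = 0.66992.
Multiplying each by its prior: 1/4 · 0.2963 = 0.074074, 1/4 · 0.00075131 = 0.00018783, 1/4 · 0.70233 = 0.17558, 1/4 · 0.66992 = 0.16748; summing to 0.41733.
By Bayes' rule, P(bag D | data) = (0.16748) / (0.41733) = 0.40132.

0.401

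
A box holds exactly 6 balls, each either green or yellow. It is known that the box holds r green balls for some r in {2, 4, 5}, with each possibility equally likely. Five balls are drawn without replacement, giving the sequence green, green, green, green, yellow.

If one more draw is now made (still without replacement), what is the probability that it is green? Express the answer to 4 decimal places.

0.7143

The likelihood of the observed sequence under each hypothesis: P(data | r = 2) = (2/6)(1/5)(0/4) = 0; P(data | r = 4) = (4/6)(3/5)(2/4)(1/3)(2/2) = 1/15; P(data | r = 5) = (5/6)(4/5)(3/4)(2/3)(1/2) = 1/6.
Multiplying each by its prior: 1/3 · 0 = 0, 1/3 · 1/15 = 1/45, 1/3 · 1/6 = 1/18; summing to 7/90.
The posterior is then P(r = 2 | data) = 0, P(r = 4 | data) = 2/7, P(r = 5 | data) = 5/7.
So P(green next | data) = Σ P(green next | H) P(H | data) = (0)(2/7) + (1)(5/7) = 5/7.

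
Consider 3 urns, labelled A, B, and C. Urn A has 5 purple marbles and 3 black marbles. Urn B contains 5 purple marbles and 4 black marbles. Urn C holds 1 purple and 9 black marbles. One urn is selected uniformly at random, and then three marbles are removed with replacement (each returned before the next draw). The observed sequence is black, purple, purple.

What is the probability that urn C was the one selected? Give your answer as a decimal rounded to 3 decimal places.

0.031

The likelihood of the observed sequence under each hypothesis: P(data | urn A) = (3/8)(5/8)(5/8) = 0.14648; P(data | urn B) = (4/9)(5/9)(5/9) = 0.13717; P(data | urn C) = (9/10)(1/10)(1/10) = 0.009.
Weighting by the prior gives 1/3 · 0.14648 = 0.048828, 1/3 · 0.13717 = 0.045725, 1/3 · 0.009 = 0.003; these sum to 0.097553.
So P(urn C | data) = (0.003) / (0.097553) = 0.030753.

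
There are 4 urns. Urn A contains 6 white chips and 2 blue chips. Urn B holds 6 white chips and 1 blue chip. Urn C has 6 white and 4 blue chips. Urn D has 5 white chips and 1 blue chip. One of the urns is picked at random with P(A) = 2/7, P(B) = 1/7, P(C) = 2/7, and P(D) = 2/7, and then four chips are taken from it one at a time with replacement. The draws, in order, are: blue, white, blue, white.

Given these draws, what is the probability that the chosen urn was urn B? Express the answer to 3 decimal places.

Under each hypothesis, the probability of the observed sequence is: P(data | urn A) = (2/8)(6/8)(2/8)(6/8) = 0.035156; P(data | urn B) = (1/7)(6/7)(1/7)(6/7) = 0.014994; P(data | urn C) = (4/10)(6/10)(4/10)(6/10) = 0.0576; P(data | urn D) = (1/6)(5/6)(1/6)(5/6) = 0.01929.
Weighting by the prior gives 2/7 · 0.035156 = 0.010045, 1/7 · 0.014994 = 0.002142, 2/7 · 0.0576 = 0.016457, 2/7 · 0.01929 = 0.0055115; with total 0.034155.
By Bayes' rule, P(urn B | data) = (0.002142) / (0.034155) = 0.062713.

0.063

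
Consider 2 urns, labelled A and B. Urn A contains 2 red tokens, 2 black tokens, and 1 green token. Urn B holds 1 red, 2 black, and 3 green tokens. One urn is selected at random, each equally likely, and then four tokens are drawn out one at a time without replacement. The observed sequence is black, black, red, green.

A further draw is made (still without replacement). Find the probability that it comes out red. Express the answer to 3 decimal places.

0.667

For each hypothesis, P(data | H) works out to: P(data | urn A) = (2/5)(1/4)(2/3)(1/2) = 1/30; P(data | urn B) = (2/6)(1/5)(1/4)(3/3) = 1/60.
Weighting by the prior gives 1/2 · 1/30 = 1/60, 1/2 · 1/60 = 1/120; these sum to 1/40.
The posterior is then P(urn A | data) = 2/3, P(urn B | data) = 1/3.
Averaging over the posterior, P(red next | data) = (1)(2/3) + (0)(1/3) = 2/3.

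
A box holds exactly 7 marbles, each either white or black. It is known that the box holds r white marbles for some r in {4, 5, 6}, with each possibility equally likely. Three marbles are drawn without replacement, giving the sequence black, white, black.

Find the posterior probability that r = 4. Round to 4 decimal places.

Compute the likelihood of the observed sequence for each case: P(data | r = 4) = (3/7)(4/6)(2/5) = 4/35; P(data | r = 5) = (2/7)(5/6)(1/5) = 1/21; P(data | r = 6) = (1/7)(6/6)(0/5) = 0.
Weighting by the prior gives 1/3 · 4/35 = 4/105, 1/3 · 1/21 = 1/63, 1/3 · 0 = 0; summing to 17/315.
Therefore the posterior P(r = 4 | data) = (4/105) / (17/315) = 12/17.

0.7059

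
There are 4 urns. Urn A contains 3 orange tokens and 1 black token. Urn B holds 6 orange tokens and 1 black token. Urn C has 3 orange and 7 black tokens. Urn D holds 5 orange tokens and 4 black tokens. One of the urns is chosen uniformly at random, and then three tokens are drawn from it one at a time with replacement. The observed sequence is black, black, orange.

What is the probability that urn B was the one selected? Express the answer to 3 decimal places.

Compute the likelihood of the observed sequence for each case: P(data | urn A) = (1/4)(1/4)(3/4) = 0.046875; P(data | urn B) = (1/7)(1/7)(6/7) = 0.017493; P(data | urn C) = (7/10)(7/10)(3/10) = 0.147; P(data | urn D) = (4/9)(4/9)(5/9) = 0.10974.
Weighting by the prior gives 1/4 · 0.046875 = 0.011719, 1/4 · 0.017493 = 0.0043732, 1/4 · 0.147 = 0.03675, 1/4 · 0.10974 = 0.027435; summing to 0.080277.
Therefore the posterior P(urn B | data) = (0.0043732) / (0.080277) = 0.054476.

0.054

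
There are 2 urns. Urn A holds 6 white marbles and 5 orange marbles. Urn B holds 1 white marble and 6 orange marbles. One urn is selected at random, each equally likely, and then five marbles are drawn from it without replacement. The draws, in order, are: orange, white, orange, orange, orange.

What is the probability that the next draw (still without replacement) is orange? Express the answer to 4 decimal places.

Compute the likelihood of the observed sequence for each case: P(data | urn A) = (5/11)(6/10)(4/9)(3/8)(2/7) = 1/77; P(data | urn B) = (6/7)(1/6)(5/5)(4/4)(3/3) = 1/7.
Multiplying each by its prior: 1/2 · 1/77 = 1/154, 1/2 · 1/7 = 1/14; these sum to 6/77.
Dividing through by the total gives posterior P(urn A | data) = 1/12, P(urn B | data) = 11/12.
So P(orange next | data) = Σ P(orange next | H) P(H | data) = (1/6)(1/12) + (1)(11/12) = 67/72.

0.9306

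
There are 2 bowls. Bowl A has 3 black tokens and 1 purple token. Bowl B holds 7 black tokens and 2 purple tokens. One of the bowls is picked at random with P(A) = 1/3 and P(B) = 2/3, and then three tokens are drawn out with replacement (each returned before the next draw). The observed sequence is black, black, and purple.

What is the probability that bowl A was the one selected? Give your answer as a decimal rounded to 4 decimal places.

0.3434

The likelihood of the observed sequence under each hypothesis: P(data | bowl A) = (3/4)(3/4)(1/4) = 0.14062; P(data | bowl B) = (7/9)(7/9)(2/9) = 0.13443.
Multiplying each by its prior: 1/3 · 0.14062 = 0.046875, 2/3 · 0.13443 = 0.08962; these sum to 0.1365.
By Bayes' rule, P(bowl A | data) = (0.046875) / (0.1365) = 0.34342.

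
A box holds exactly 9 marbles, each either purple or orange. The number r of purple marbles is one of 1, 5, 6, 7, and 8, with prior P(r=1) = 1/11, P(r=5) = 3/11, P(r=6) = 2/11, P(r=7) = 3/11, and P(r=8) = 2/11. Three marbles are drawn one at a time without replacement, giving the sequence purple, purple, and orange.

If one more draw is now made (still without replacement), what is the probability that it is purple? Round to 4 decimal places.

For each hypothesis, P(data | H) works out to: P(data | r = 1) = (1/9)(0/8) = 0; P(data | r = 5) = (5/9)(4/8)(4/7) = 10/63; P(data | r = 6) = (6/9)(5/8)(3/7) = 5/28; P(data | r = 7) = (7/9)(6/8)(2/7) = 1/6; P(data | r = 8) = (8/9)(7/8)(1/7) = 1/9.
Multiplying each by its prior: 1/11 · 0 = 0, 3/11 · 10/63 = 10/231, 2/11 · 5/28 = 5/154, 3/11 · 1/6 = 1/22, 2/11 · 1/9 = 2/99; with total 14/99.
Dividing through by the total gives posterior P(r = 1 | data) = 0, P(r = 5 | data) = 15/49, P(r = 6 | data) = 45/196, P(r = 7 | data) = 9/28, P(r = 8 | data) = 1/7.
So P(purple next | data) = Σ P(purple next | H) P(H | data) = (1/2)(15/49) + (2/3)(45/196) + (5/6)(9/28) + (1)(1/7) = 281/392.

0.7168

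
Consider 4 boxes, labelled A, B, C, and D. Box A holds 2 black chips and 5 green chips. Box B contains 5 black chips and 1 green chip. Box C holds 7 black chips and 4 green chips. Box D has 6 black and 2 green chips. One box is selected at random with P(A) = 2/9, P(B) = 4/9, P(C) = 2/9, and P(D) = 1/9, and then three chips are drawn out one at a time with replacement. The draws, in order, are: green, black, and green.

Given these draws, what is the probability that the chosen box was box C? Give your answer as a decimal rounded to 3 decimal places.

For each hypothesis, P(data | H) works out to: P(data | box A) = (5/7)(2/7)(5/7) = 0.14577; P(data | box B) = (1/6)(5/6)(1/6) = 0.023148; P(data | box C) = (4/11)(7/11)(4/11) = 0.084147; P(data | box D) = (2/8)(6/8)(2/8) = 0.046875.
Multiplying each by its prior: 2/9 · 0.14577 = 0.032394, 4/9 · 0.023148 = 0.010288, 2/9 · 0.084147 = 0.018699, 1/9 · 0.046875 = 0.0052083; summing to 0.06659.
By Bayes' rule, P(box C | data) = (0.018699) / (0.06659) = 0.28082.

0.281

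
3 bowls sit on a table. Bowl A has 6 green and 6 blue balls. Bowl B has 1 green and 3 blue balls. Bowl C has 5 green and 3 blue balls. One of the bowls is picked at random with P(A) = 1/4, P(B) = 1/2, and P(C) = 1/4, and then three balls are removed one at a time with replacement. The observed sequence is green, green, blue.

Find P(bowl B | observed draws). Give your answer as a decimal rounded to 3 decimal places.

0.257

Compute the likelihood of the observed sequence for each case: P(data | bowl A) = (6/12)(6/12)(6/12) = 0.125; P(data | bowl B) = (1/4)(1/4)(3/4) = 0.046875; P(data | bowl C) = (5/8)(5/8)(3/8) = 0.14648.
Weighting by the prior gives 1/4 · 0.125 = 0.03125, 1/2 · 0.046875 = 0.023438, 1/4 · 0.14648 = 0.036621; these sum to 0.091309.
Hence P(bowl B | data) = (0.023438) / (0.091309) = 0.25668.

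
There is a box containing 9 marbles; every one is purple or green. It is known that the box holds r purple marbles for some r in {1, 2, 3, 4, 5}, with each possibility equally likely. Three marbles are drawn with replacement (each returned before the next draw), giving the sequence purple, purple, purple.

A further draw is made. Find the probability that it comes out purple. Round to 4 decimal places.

Under each hypothesis, the probability of the observed sequence is: P(data | r = 1) = (1/9)(1/9)(1/9) = 0.0013717; P(data | r = 2) = (2/9)(2/9)(2/9) = 0.010974; P(data | r = 3) = (3/9)(3/9)(3/9) = 0.037037; P(data | r = 4) = (4/9)(4/9)(4/9) = 0.087791; P(data | r = 5) = (5/9)(5/9)(5/9) = 0.17147.
Multiplying each by its prior: 1/5 · 0.0013717 = 0.00027435, 1/5 · 0.010974 = 0.0021948, 1/5 · 0.037037 = 0.0074074, 1/5 · 0.087791 = 0.017558, 1/5 · 0.17147 = 0.034294; these sum to 0.061728.
Normalising, the posterior is P(r = 1 | data) = 0.0044444, P(r = 2 | data) = 0.035556, P(r = 3 | data) = 0.12, P(r = 4 | data) = 0.28444, P(r = 5 | data) = 0.55556.
The predictive probability is P(purple next | data) = (1/9)(0.0044444) + (2/9)(0.035556) + (1/3)(0.12) + (4/9)(0.28444) + (5/9)(0.55556) = 0.48346.

0.4835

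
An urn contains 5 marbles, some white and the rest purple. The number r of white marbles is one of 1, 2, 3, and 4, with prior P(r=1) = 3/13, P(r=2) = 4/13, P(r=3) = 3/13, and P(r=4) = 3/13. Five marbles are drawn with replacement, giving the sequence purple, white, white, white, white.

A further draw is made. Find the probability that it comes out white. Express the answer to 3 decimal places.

Under each hypothesis, the probability of the observed sequence is: P(data | r = 1) = (4/5)(1/5)(1/5)(1/5)(1/5) = 0.00128; P(data | r = 2) = (3/5)(2/5)(2/5)(2/5)(2/5) = 0.01536; P(data | r = 3) = (2/5)(3/5)(3/5)(3/5)(3/5) = 0.05184; P(data | r = 4) = (1/5)(4/5)(4/5)(4/5)(4/5) = 0.08192.
The prior-weighted likelihoods are 3/13 · 0.00128 = 0.00029538, 4/13 · 0.01536 = 0.0047262, 3/13 · 0.05184 = 0.011963, 3/13 · 0.08192 = 0.018905; summing to 0.035889.
Normalising, the posterior is P(r = 1 | data) = 0.0082305, P(r = 2 | data) = 0.13169, P(r = 3 | data) = 0.33333, P(r = 4 | data) = 0.52675.
The predictive probability is P(white next | data) = (1/5)(0.0082305) + (2/5)(0.13169) + (3/5)(0.33333) + (4/5)(0.52675) = 0.67572.

0.676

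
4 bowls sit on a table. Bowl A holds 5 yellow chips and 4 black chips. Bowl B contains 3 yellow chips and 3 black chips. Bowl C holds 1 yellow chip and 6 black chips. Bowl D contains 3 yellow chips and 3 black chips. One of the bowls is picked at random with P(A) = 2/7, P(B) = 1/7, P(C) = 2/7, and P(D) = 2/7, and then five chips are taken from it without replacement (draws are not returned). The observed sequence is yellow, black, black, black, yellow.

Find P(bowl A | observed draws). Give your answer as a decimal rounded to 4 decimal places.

0.2974

Under each hypothesis, the probability of the observed sequence is: P(data | bowl A) = (5/9)(4/8)(3/7)(2/6)(4/5) = 0.031746; P(data | bowl B) = (3/6)(3/5)(2/4)(1/3)(2/2) = 0.05; P(data | bowl C) = (1/7)(6/6)(5/5)(4/4)(0/3) = 0; P(data | bowl D) = (3/6)(3/5)(2/4)(1/3)(2/2) = 0.05.
Multiplying each by its prior: 2/7 · 0.031746 = 0.0090703, 1/7 · 0.05 = 0.0071429, 2/7 · 0 = 0, 2/7 · 0.05 = 0.014286; with total 0.030499.
Hence P(bowl A | data) = (0.0090703) / (0.030499) = 0.2974.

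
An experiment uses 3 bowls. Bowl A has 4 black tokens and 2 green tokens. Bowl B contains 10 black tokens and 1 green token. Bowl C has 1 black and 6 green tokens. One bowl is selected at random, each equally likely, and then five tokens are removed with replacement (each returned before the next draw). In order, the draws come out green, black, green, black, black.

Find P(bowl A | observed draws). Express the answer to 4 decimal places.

The likelihood of the observed sequence under each hypothesis: P(data | bowl A) = (2/6)(4/6)(2/6)(4/6)(4/6) = 0.032922; P(data | bowl B) = (1/11)(10/11)(1/11)(10/11)(10/11) = 0.0062092; P(data | bowl C) = (6/7)(1/7)(6/7)(1/7)(1/7) = 0.002142.
Multiplying each by its prior: 1/3 · 0.032922 = 0.010974, 1/3 · 0.0062092 = 0.0020697, 1/3 · 0.002142 = 0.00071399; with total 0.013758.
Therefore the posterior P(bowl A | data) = (0.010974) / (0.013758) = 0.79766.

0.7977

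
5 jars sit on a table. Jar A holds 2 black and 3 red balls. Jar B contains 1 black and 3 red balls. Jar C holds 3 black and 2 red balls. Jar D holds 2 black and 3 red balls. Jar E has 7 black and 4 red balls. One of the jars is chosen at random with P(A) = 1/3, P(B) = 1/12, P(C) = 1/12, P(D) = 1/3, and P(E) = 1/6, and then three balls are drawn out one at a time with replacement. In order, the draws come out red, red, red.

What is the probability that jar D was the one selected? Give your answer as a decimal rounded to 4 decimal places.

0.3740

The likelihood of the observed sequence under each hypothesis: P(data | jar A) = (3/5)(3/5)(3/5) = 0.216; P(data | jar B) = (3/4)(3/4)(3/4) = 0.42188; P(data | jar C) = (2/5)(2/5)(2/5) = 0.064; P(data | jar D) = (3/5)(3/5)(3/5) = 0.216; P(data | jar E) = (4/11)(4/11)(4/11) = 0.048084.
The prior-weighted likelihoods are 1/3 · 0.216 = 0.072, 1/12 · 0.42188 = 0.035156, 1/12 · 0.064 = 0.0053333, 1/3 · 0.216 = 0.072, 1/6 · 0.048084 = 0.008014; with total 0.1925.
Therefore the posterior P(jar D | data) = (0.072) / (0.1925) = 0.37402.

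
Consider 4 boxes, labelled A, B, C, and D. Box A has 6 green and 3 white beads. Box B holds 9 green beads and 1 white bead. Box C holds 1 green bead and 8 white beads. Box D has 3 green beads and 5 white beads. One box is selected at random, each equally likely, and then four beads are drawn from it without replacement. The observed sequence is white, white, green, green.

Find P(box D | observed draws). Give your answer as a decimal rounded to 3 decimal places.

0.545

For each hypothesis, P(data | H) works out to: P(data | box A) = (3/9)(2/8)(6/7)(5/6) = 5/84; P(data | box B) = (1/10)(0/9) = 0; P(data | box C) = (8/9)(7/8)(1/7)(0/6) = 0; P(data | box D) = (5/8)(4/7)(3/6)(2/5) = 1/14.
Multiplying each by its prior: 1/4 · 5/84 = 5/336, 1/4 · 0 = 0, 1/4 · 0 = 0, 1/4 · 1/14 = 1/56; these sum to 11/336.
Hence P(box D | data) = (1/56) / (11/336) = 6/11.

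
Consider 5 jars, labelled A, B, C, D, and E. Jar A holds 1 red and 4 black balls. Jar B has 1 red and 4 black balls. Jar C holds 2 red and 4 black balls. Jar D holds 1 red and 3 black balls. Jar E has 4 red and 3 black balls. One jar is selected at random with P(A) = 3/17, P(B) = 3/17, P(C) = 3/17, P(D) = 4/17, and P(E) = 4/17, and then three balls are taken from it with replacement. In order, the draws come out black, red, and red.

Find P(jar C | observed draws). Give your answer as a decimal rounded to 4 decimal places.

Under each hypothesis, the probability of the observed sequence is: P(data | jar A) = (4/5)(1/5)(1/5) = 0.032; P(data | jar B) = (4/5)(1/5)(1/5) = 0.032; P(data | jar C) = (4/6)(2/6)(2/6) = 0.074074; P(data | jar D) = (3/4)(1/4)(1/4) = 0.046875; P(data | jar E) = (3/7)(4/7)(4/7) = 0.13994.
Multiplying each by its prior: 3/17 · 0.032 = 0.0056471, 3/17 · 0.032 = 0.0056471, 3/17 · 0.074074 = 0.013072, 4/17 · 0.046875 = 0.011029, 4/17 · 0.13994 = 0.032927; these sum to 0.068323.
Therefore the posterior P(jar C | data) = (0.013072) / (0.068323) = 0.19133.

0.1913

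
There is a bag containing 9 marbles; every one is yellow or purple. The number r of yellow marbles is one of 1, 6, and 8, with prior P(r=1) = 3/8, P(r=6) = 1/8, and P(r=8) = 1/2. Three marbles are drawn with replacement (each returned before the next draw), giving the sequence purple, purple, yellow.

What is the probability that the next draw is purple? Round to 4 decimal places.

0.6914

Under each hypothesis, the probability of the observed sequence is: P(data | r = 1) = (8/9)(8/9)(1/9) = 0.087791; P(data | r = 6) = (3/9)(3/9)(6/9) = 0.074074; P(data | r = 8) = (1/9)(1/9)(8/9) = 0.010974.
Weighting by the prior gives 3/8 · 0.087791 = 0.032922, 1/8 · 0.074074 = 0.0092593, 1/2 · 0.010974 = 0.005487; with total 0.047668.
Normalising, the posterior is P(r = 1 | data) = 0.69065, P(r = 6 | data) = 0.19424, P(r = 8 | data) = 0.11511.
Averaging over the posterior, P(purple next | data) = (8/9)(0.69065) + (1/3)(0.19424) + (1/9)(0.11511) = 0.69145.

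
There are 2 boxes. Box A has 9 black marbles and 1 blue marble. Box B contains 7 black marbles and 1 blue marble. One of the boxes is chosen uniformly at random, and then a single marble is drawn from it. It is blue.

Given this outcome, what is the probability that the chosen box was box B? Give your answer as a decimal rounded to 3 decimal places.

0.556

Under each hypothesis, the probability of this draw is: P(data | box A) = (1/10) = 1/10; P(data | box B) = (1/8) = 1/8.
Weighting by the prior gives 1/2 · 1/10 = 1/20, 1/2 · 1/8 = 1/16; these sum to 9/80.
So P(box B | data) = (1/16) / (9/80) = 5/9.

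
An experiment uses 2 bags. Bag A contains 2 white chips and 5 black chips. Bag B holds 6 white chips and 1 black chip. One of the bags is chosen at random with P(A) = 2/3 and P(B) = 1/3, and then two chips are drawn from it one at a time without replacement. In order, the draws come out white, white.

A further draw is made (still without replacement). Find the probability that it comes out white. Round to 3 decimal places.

For each hypothesis, P(data | H) works out to: P(data | bag A) = (2/7)(1/6) = 1/21; P(data | bag B) = (6/7)(5/6) = 5/7.
Weighting by the prior gives 2/3 · 1/21 = 2/63, 1/3 · 5/7 = 5/21; summing to 17/63.
Dividing through by the total gives posterior P(bag A | data) = 2/17, P(bag B | data) = 15/17.
Averaging over the posterior, P(white next | data) = (0)(2/17) + (4/5)(15/17) = 12/17.

0.706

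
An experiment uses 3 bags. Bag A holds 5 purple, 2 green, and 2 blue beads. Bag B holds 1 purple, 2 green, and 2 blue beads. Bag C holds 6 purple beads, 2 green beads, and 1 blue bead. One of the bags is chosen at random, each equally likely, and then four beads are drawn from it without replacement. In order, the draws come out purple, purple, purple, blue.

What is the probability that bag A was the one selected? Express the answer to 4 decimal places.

0.5000

For each hypothesis, P(data | H) works out to: P(data | bag A) = (5/9)(4/8)(3/7)(2/6) = 5/126; P(data | bag B) = (1/5)(0/4) = 0; P(data | bag C) = (6/9)(5/8)(4/7)(1/6) = 5/126.
The prior-weighted likelihoods are 1/3 · 5/126 = 5/378, 1/3 · 0 = 0, 1/3 · 5/126 = 5/378; these sum to 5/189.
Therefore the posterior P(bag A | data) = (5/378) / (5/189) = 1/2.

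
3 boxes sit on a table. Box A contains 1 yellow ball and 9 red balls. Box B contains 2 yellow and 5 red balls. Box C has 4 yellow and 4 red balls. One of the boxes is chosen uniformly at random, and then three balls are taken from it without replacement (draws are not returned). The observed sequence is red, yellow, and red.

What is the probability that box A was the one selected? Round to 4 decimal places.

0.2308

Under each hypothesis, the probability of the observed sequence is: P(data | box A) = (9/10)(1/9)(8/8) = 1/10; P(data | box B) = (5/7)(2/6)(4/5) = 4/21; P(data | box C) = (4/8)(4/7)(3/6) = 1/7.
The prior-weighted likelihoods are 1/3 · 1/10 = 1/30, 1/3 · 4/21 = 4/63, 1/3 · 1/7 = 1/21; these sum to 13/90.
So P(box A | data) = (1/30) / (13/90) = 3/13.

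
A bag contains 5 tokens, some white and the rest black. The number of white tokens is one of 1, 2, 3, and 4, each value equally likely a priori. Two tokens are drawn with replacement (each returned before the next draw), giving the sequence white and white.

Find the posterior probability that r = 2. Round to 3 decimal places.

0.133

Compute the likelihood of the observed sequence for each case: P(data | r = 1) = (1/5)(1/5) = 1/25; P(data | r = 2) = (2/5)(2/5) = 4/25; P(data | r = 3) = (3/5)(3/5) = 9/25; P(data | r = 4) = (4/5)(4/5) = 16/25.
Multiplying each by its prior: 1/4 · 1/25 = 1/100, 1/4 · 4/25 = 1/25, 1/4 · 9/25 = 9/100, 1/4 · 16/25 = 4/25; summing to 3/10.
So P(r = 2 | data) = (1/25) / (3/10) = 2/15.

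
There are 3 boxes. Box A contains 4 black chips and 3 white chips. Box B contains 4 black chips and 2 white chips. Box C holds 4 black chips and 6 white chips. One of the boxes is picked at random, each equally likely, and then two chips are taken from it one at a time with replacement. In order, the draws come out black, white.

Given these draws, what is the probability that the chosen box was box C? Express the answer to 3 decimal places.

The likelihood of the observed sequence under each hypothesis: P(data | box A) = (4/7)(3/7) = 0.2449; P(data | box B) = (4/6)(2/6) = 0.22222; P(data | box C) = (4/10)(6/10) = 0.24.
The prior-weighted likelihoods are 1/3 · 0.2449 = 0.081633, 1/3 · 0.22222 = 0.074074, 1/3 · 0.24 = 0.08; with total 0.23571.
Hence P(box C | data) = (0.08) / (0.23571) = 0.3394.

0.339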